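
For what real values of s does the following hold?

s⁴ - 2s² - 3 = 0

Let u = s². The equation becomes u² - 2u - 3 = 0.
Factor: (u - 3)(u + 1) = 0, so u = 3 or u = -1.
s² = 3 gives s = ±√(3) ≈ ±1.7321.
s² = -1 < 0 has no real solution.

s = -1.7321 or s = 1.7321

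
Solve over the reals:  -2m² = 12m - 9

m = -6.6742 or m = 0.6742

Rearrange to standard form: -2m² - 12m + 9 = 0.
Discriminant: (-12)² − 4·(-2)·9 = 216.
Quadratic formula: m = (12 ± √216) / (-4).
So m = -3·√(6)/2 - 3 ≈ -6.6742 or m = -3 + 3·√(6)/2 ≈ 0.6742.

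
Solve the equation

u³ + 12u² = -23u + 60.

Rearrange: u³ + 12u² + 23u - 60 = 0.
Possible rational roots are divisors of -60. Testing u = -5 gives 0, so (u + 5) is a factor.
Divide: u³ + 12u² + 23u - 60 = (u + 5)(u² + 7u - 12).
Apply the quadratic formula to u² + 7u - 12 = 0: u = (-7 ± √97)/2, i.e. u ≈ 1.4244 or u ≈ -8.4244.

u = -8.4244 or u = -5 or u = 1.4244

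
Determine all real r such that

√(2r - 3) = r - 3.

r = 6

Square both sides: 2r - 3 = (r - 3)².
Expand and rearrange: r² - 8r + 12 = 0.
Solving gives r = 6 or r = 2.
Check each candidate in the original equation:
  r = 6: √(9) = 3, while r - 3 = 3 — valid.
  r = 2: √(1) = 1, while r - 3 = -1 — extraneous.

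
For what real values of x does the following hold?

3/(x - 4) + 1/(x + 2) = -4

x = -2.2839 or x = 3.2839

Multiply both sides by (x - 4)(x + 2):
3(x + 2) + (x - 4) = -4(x - 4)(x + 2).
Expand and collect terms: -4x² + 4x + 30 = 0.
By the quadratic formula, x = (-4 ± √496) / -8, so x ≈ -2.2839 or x ≈ 3.2839.
Neither value makes a denominator zero (x ≠ 4, x ≠ -2), so both are valid.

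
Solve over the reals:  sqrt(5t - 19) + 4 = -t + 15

t = 7

Isolate the radical: sqrt(5t - 19) = -t + 11.
Square both sides: 5t - 19 = (-t + 11)^2.
Expand and rearrange: t^2 - 27t + 140 = 0.
Solving gives t = 20 or t = 7.
Check each candidate in the original equation:
  t = 20: sqrt(81) = 9, while -t + 11 = -9 — extraneous.
  t = 7: sqrt(16) = 4, while -t + 11 = 4 — valid.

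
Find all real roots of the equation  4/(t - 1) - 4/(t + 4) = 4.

t = -4.8541 or t = 1.8541

Multiply both sides by (t - 1)(t + 4):
4(t + 4) - 4(t - 1) = 4(t - 1)(t + 4).
Expand and collect terms: 4t^2 + 12t - 36 = 0.
By the quadratic formula, t = (-12 +/- sqrt(720)) / 8, so t ~= 1.8541 or t ~= -4.8541.
Neither value makes a denominator zero (t != 1, t != -4), so both are valid.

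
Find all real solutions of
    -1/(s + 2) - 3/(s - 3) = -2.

Multiply both sides by (s + 2)(s - 3):
-(s - 3) - 3(s + 2) = -2(s + 2)(s - 3).
Expand and collect terms: -2s² + 6s + 15 = 0.
By the quadratic formula, s = (-6 ± √156) / -4, so s ≈ -1.6225 or s ≈ 4.6225.
Neither value makes a denominator zero (s ≠ -2, s ≠ 3), so both are valid.

s = -1.6225 or s = 4.6225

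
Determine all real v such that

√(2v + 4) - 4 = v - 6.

Isolate the radical: √(2v + 4) = v - 2.
Square both sides: 2v + 4 = (v - 2)².
Expand and rearrange: v² - 6v = 0.
Solving gives v = 6 or v = 0.
Check each candidate in the original equation:
  v = 6: √(16) = 4, while v - 2 = 4 — valid.
  v = 0: √(4) = 2, while v - 2 = -2 — extraneous.

v = 6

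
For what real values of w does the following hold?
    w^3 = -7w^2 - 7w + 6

Rearrange: w^3 + 7w^2 + 7w - 6 = 0.
Possible rational roots are divisors of -6. Testing w = -2 gives 0, so (w + 2) is a factor.
Divide: w^3 + 7w^2 + 7w - 6 = (w + 2)(w^2 + 5w - 3).
Apply the quadratic formula to w^2 + 5w - 3 = 0: w = (-5 +/- sqrt(37))/2, i.e. w ~= 0.5414 or w ~= -5.5414.

w = -5.5414 or w = -2 or w = 0.5414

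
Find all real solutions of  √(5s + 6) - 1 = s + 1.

s = -1 or s = 2

Isolate the radical: √(5s + 6) = s + 2.
Square both sides: 5s + 6 = (s + 2)².
Expand and rearrange: s² - s - 2 = 0.
Solving gives s = 2 or s = -1.
Check each candidate in the original equation:
  s = 2: √(16) = 4, while s + 2 = 4 — valid.
  s = -1: √(1) = 1, while s + 2 = 1 — valid.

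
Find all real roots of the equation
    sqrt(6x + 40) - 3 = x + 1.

Isolate the radical: sqrt(6x + 40) = x + 4.
Square both sides: 6x + 40 = (x + 4)^2.
Expand and rearrange: x^2 + 2x - 24 = 0.
Solving gives x = 4 or x = -6.
Check each candidate in the original equation:
  x = 4: sqrt(64) = 8, while x + 4 = 8 — valid.
  x = -6: sqrt(4) = 2, while x + 4 = -2 — extraneous.

x = 4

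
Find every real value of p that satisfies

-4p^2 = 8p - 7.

p = -2.6583 or p = 0.6583

Rearrange to standard form: -4p^2 - 8p + 7 = 0.
Discriminant: (-8)^2 - 4*(-4)*7 = 176.
Quadratic formula: p = (8 +/- sqrt(176)) / (-8).
So p = -sqrt(11)/2 - 1 ~= -2.6583 or p = -1 + sqrt(11)/2 ~= 0.6583.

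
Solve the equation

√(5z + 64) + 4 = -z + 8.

Isolate the radical: √(5z + 64) = -z + 4.
Square both sides: 5z + 64 = (-z + 4)².
Expand and rearrange: z² - 13z - 48 = 0.
Solving gives z = 16 or z = -3.
Check each candidate in the original equation:
  z = 16: √(144) = 12, while -z + 4 = -12 — extraneous.
  z = -3: √(49) = 7, while -z + 4 = 7 — valid.

z = -3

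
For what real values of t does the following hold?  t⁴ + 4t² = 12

Let u = t². The equation becomes u² + 4u - 12 = 0.
Factor: (u + 6)(u - 2) = 0, so u = -6 or u = 2.
t² = -6 < 0 has no real solution.
t² = 2 gives t = ±√(2) ≈ ±1.4142.

t = -1.4142 or t = 1.4142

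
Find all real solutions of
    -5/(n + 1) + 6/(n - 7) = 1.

Multiply both sides by (n + 1)(n - 7):
-5(n - 7) + 6(n + 1) = (n + 1)(n - 7).
Expand and collect terms: n² - 7n - 48 = 0.
By the quadratic formula, n = (7 ± √241) / 2, so n ≈ 11.2621 or n ≈ -4.2621.
Neither value makes a denominator zero (n ≠ -1, n ≠ 7), so both are valid.

n = -4.2621 or n = 11.2621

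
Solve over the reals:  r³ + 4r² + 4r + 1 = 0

r = -2.618 or r = -1 or r = -0.382

Possible rational roots are divisors of 1. Testing r = -1 gives 0, so (r + 1) is a factor.
Divide: r³ + 4r² + 4r + 1 = (r + 1)(r² + 3r + 1).
Apply the quadratic formula to r² + 3r + 1 = 0: r = (-3 ± √5)/2, i.e. r ≈ -0.382 or r ≈ -2.618.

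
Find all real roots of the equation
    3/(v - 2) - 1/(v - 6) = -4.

Multiply both sides by (v - 2)(v - 6):
3(v - 6) - (v - 2) = -4(v - 2)(v - 6).
Expand and collect terms: -4v² + 30v - 32 = 0.
By the quadratic formula, v = (-30 ± √388) / -8, so v ≈ 1.2878 or v ≈ 6.2122.
Neither value makes a denominator zero (v ≠ 2, v ≠ 6), so both are valid.

v = 1.2878 or v = 6.2122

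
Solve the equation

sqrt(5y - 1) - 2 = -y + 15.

y = 10

Isolate the radical: sqrt(5y - 1) = -y + 17.
Square both sides: 5y - 1 = (-y + 17)^2.
Expand and rearrange: y^2 - 39y + 290 = 0.
Solving gives y = 29 or y = 10.
Check each candidate in the original equation:
  y = 29: sqrt(144) = 12, while -y + 17 = -12 — extraneous.
  y = 10: sqrt(49) = 7, while -y + 17 = 7 — valid.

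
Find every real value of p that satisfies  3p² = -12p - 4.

Rearrange to standard form: 3p² + 12p + 4 = 0.
Discriminant: (12)² − 4·3·4 = 96.
Quadratic formula: p = (-12 ± √96) / 6.
So p = -2 + 2·√(6)/3 ≈ -0.367 or p = -2 - 2·√(6)/3 ≈ -3.633.

p = -3.633 or p = -0.367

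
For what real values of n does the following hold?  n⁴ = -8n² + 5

Let u = n². The equation becomes u² + 8u - 5 = 0.
By the quadratic formula, u = -4 + √(21) or u = -√(21) - 4.
n² = -4 + √(21) gives n = ±√(-4 + √(21)) ≈ ±0.7633.
n² = -√(21) - 4 < 0 has no real solution.

n = -0.7633 or n = 0.7633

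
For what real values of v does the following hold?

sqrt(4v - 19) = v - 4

v = 5 or v = 7

Square both sides: 4v - 19 = (v - 4)^2.
Expand and rearrange: v^2 - 12v + 35 = 0.
Solving gives v = 7 or v = 5.
Check each candidate in the original equation:
  v = 7: sqrt(9) = 3, while v - 4 = 3 — valid.
  v = 5: sqrt(1) = 1, while v - 4 = 1 — valid.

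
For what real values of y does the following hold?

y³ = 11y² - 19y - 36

Rearrange: y³ - 11y² + 19y + 36 = 0.
Possible rational roots are divisors of 36. Testing y = 4 gives 0, so (y - 4) is a factor.
Divide: y³ - 11y² + 19y + 36 = (y - 4)(y² - 7y - 9).
Apply the quadratic formula to y² - 7y - 9 = 0: y = (7 ± √85)/2, i.e. y ≈ 8.1098 or y ≈ -1.1098.

y = -1.1098 or y = 4 or y = 8.1098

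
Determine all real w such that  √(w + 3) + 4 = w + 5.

Isolate the radical: √(w + 3) = w + 1.
Square both sides: w + 3 = (w + 1)².
Expand and rearrange: w² + w - 2 = 0.
Solving gives w = 1 or w = -2.
Check each candidate in the original equation:
  w = 1: √(4) = 2, while w + 1 = 2 — valid.
  w = -2: √(1) = 1, while w + 1 = -1 — extraneous.

w = 1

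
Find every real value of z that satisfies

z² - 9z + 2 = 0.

z = 0.228 or z = 8.772

Discriminant: (-9)² − 4·1·2 = 73.
Quadratic formula: z = (9 ± √73) / 2.
So z = √(73)/2 + 9/2 ≈ 8.772 or z = 9/2 - √(73)/2 ≈ 0.228.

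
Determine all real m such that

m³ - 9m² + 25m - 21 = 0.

Possible rational roots are divisors of -21. Testing m = 3 gives 0, so (m - 3) is a factor.
Divide: m³ - 9m² + 25m - 21 = (m - 3)(m² - 6m + 7).
Apply the quadratic formula to m² - 6m + 7 = 0: m = (6 ± √8)/2, i.e. m ≈ 4.4142 or m ≈ 1.5858.

m = 1.5858 or m = 3 or m = 4.4142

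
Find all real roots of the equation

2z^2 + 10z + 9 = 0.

Discriminant: (10)^2 - 4*2*9 = 28.
Quadratic formula: z = (-10 +/- sqrt(28)) / 4.
So z = -5/2 + sqrt(7)/2 ~= -1.1771 or z = -5/2 - sqrt(7)/2 ~= -3.8229.

z = -3.8229 or z = -1.1771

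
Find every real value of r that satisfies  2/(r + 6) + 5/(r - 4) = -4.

r = -6.5671 or r = 2.8171

Multiply both sides by (r + 6)(r - 4):
2(r - 4) + 5(r + 6) = -4(r + 6)(r - 4).
Expand and collect terms: -4r² - 15r + 74 = 0.
By the quadratic formula, r = (15 ± √1409) / -8, so r ≈ -6.5671 or r ≈ 2.8171.
Neither value makes a denominator zero (r ≠ -6, r ≠ 4), so both are valid.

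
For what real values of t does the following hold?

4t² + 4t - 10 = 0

t = -2.1583 or t = 1.1583

Discriminant: (4)² − 4·4·(-10) = 176.
Quadratic formula: t = (-4 ± √176) / 8.
So t = -1/2 + √(11)/2 ≈ 1.1583 or t = -√(11)/2 - 1/2 ≈ -2.1583.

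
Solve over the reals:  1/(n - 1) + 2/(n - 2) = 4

Multiply both sides by (n - 1)(n - 2):
(n - 2) + 2(n - 1) = 4(n - 1)(n - 2).
Expand and collect terms: 4n² - 15n + 12 = 0.
By the quadratic formula, n = (15 ± √33) / 8, so n ≈ 2.5931 or n ≈ 1.1569.
Neither value makes a denominator zero (n ≠ 1, n ≠ 2), so both are valid.

n = 1.1569 or n = 2.5931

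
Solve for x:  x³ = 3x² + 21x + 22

Rearrange: x³ - 3x² - 21x - 22 = 0.
Possible rational roots are divisors of -22. Testing x = -2 gives 0, so (x + 2) is a factor.
Divide: x³ - 3x² - 21x - 22 = (x + 2)(x² - 5x - 11).
Apply the quadratic formula to x² - 5x - 11 = 0: x = (5 ± √69)/2, i.e. x ≈ 6.6533 or x ≈ -1.6533.

x = -2 or x = -1.6533 or x = 6.6533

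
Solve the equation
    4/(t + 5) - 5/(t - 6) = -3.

t = -6.1728 or t = 7.5061

Multiply both sides by (t + 5)(t - 6):
4(t - 6) - 5(t + 5) = -3(t + 5)(t - 6).
Expand and collect terms: -3t^2 + 4t + 139 = 0.
By the quadratic formula, t = (-4 +/- sqrt(1684)) / -6, so t ~= -6.1728 or t ~= 7.5061.
Neither value makes a denominator zero (t != -5, t != 6), so both are valid.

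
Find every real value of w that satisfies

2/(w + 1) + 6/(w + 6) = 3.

Multiply both sides by (w + 1)(w + 6):
2(w + 6) + 6(w + 1) = 3(w + 1)(w + 6).
Expand and collect terms: 3w^2 + 13w = 0.
Factor or apply the quadratic formula: w = 0 or w = -4.3333.
Neither value makes a denominator zero (w != -1, w != -6), so both are valid.

w = -4.3333 or w = 0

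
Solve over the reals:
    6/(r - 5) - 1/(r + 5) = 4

r = -5.218 or r = 6.468

Multiply both sides by (r - 5)(r + 5):
6(r + 5) - (r - 5) = 4(r - 5)(r + 5).
Expand and collect terms: 4r^2 - 5r - 135 = 0.
By the quadratic formula, r = (5 +/- sqrt(2185)) / 8, so r ~= 6.468 or r ~= -5.218.
Neither value makes a denominator zero (r != 5, r != -5), so both are valid.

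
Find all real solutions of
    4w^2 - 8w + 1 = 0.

w = 0.134 or w = 1.866

Discriminant: (-8)^2 - 4*4*1 = 48.
Quadratic formula: w = (8 +/- sqrt(48)) / 8.
So w = sqrt(3)/2 + 1 ~= 1.866 or w = 1 - sqrt(3)/2 ~= 0.134.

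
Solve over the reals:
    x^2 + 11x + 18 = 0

x = -9 or x = -2

Factor: (x + 2)(x + 9) = 0.
So x = -2 or x = -9.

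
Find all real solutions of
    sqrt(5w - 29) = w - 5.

w = 6 or w = 9

Square both sides: 5w - 29 = (w - 5)^2.
Expand and rearrange: w^2 - 15w + 54 = 0.
Solving gives w = 9 or w = 6.
Check each candidate in the original equation:
  w = 9: sqrt(16) = 4, while w - 5 = 4 — valid.
  w = 6: sqrt(1) = 1, while w - 5 = 1 — valid.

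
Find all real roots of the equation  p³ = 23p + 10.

p = -4.5616 or p = -0.4384 or p = 5

Rearrange: p³ - 23p - 10 = 0.
Possible rational roots are divisors of -10. Testing p = 5 gives 0, so (p - 5) is a factor.
Divide: p³ - 23p - 10 = (p - 5)(p² + 5p + 2).
Apply the quadratic formula to p² + 5p + 2 = 0: p = (-5 ± √17)/2, i.e. p ≈ -0.4384 or p ≈ -4.5616.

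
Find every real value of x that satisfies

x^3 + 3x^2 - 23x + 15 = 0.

Possible rational roots are divisors of 15. Testing x = 3 gives 0, so (x - 3) is a factor.
Divide: x^3 + 3x^2 - 23x + 15 = (x - 3)(x^2 + 6x - 5).
Apply the quadratic formula to x^2 + 6x - 5 = 0: x = (-6 +/- sqrt(56))/2, i.e. x ~= 0.7417 or x ~= -6.7417.

x = -6.7417 or x = 0.7417 or x = 3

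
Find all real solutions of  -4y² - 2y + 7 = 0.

Discriminant: (-2)² − 4·(-4)·7 = 116.
Quadratic formula: y = (2 ± √116) / (-8).
So y = -√(29)/4 - 1/4 ≈ -1.5963 or y = -1/4 + √(29)/4 ≈ 1.0963.

y = -1.5963 or y = 1.0963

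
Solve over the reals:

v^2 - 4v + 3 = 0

v = 1 or v = 3

Factor: (v - 1)(v - 3) = 0.
So v = 1 or v = 3.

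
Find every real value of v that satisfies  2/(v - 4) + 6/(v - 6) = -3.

Multiply both sides by (v - 4)(v - 6):
2(v - 6) + 6(v - 4) = -3(v - 4)(v - 6).
Expand and collect terms: -3v^2 + 22v - 36 = 0.
By the quadratic formula, v = (-22 +/- sqrt(52)) / -6, so v ~= 2.4648 or v ~= 4.8685.
Neither value makes a denominator zero (v != 4, v != 6), so both are valid.

v = 2.4648 or v = 4.8685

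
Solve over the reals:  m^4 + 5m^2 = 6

m = -1 or m = 1

Let u = m^2. The equation becomes u^2 + 5u - 6 = 0.
Factor: (u + 6)(u - 1) = 0, so u = -6 or u = 1.
m^2 = -6 < 0 has no real solution.
m^2 = 1 gives m = +/-1.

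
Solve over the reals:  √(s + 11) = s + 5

s = -2

Square both sides: s + 11 = (s + 5)².
Expand and rearrange: s² + 9s + 14 = 0.
Solving gives s = -2 or s = -7.
Check each candidate in the original equation:
  s = -2: √(9) = 3, while s + 5 = 3 — valid.
  s = -7: √(4) = 2, while s + 5 = -2 — extraneous.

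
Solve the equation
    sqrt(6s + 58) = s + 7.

Square both sides: 6s + 58 = (s + 7)^2.
Expand and rearrange: s^2 + 8s - 9 = 0.
Solving gives s = 1 or s = -9.
Check each candidate in the original equation:
  s = 1: sqrt(64) = 8, while s + 7 = 8 — valid.
  s = -9: sqrt(4) = 2, while s + 7 = -2 — extraneous.

s = 1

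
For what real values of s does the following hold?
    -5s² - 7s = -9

Rearrange to standard form: -5s² - 7s + 9 = 0.
Discriminant: (-7)² − 4·(-5)·9 = 229.
Quadratic formula: s = (7 ± √229) / (-10).
So s = -√(229)/10 - 7/10 ≈ -2.2133 or s = -7/10 + √(229)/10 ≈ 0.8133.

s = -2.2133 or s = 0.8133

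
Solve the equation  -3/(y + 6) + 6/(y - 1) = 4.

y = -6.6267 or y = 2.3767

Multiply both sides by (y + 6)(y - 1):
-3(y - 1) + 6(y + 6) = 4(y + 6)(y - 1).
Expand and collect terms: 4y^2 + 17y - 63 = 0.
By the quadratic formula, y = (-17 +/- sqrt(1297)) / 8, so y ~= 2.3767 or y ~= -6.6267.
Neither value makes a denominator zero (y != -6, y != 1), so both are valid.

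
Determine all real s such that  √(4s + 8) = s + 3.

Square both sides: 4s + 8 = (s + 3)².
Expand and rearrange: s² + 2s + 1 = 0.
This gives the repeated root s = -1.
Check in the original equation:
  s = -1: √(4) = 2, while s + 3 = 2 — valid.

s = -1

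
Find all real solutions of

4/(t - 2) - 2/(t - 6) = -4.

t = 1.0925 or t = 6.4075

Multiply both sides by (t - 2)(t - 6):
4(t - 6) - 2(t - 2) = -4(t - 2)(t - 6).
Expand and collect terms: -4t^2 + 30t - 28 = 0.
By the quadratic formula, t = (-30 +/- sqrt(452)) / -8, so t ~= 1.0925 or t ~= 6.4075.
Neither value makes a denominator zero (t != 2, t != 6), so both are valid.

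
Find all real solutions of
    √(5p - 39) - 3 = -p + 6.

Isolate the radical: √(5p - 39) = -p + 9.
Square both sides: 5p - 39 = (-p + 9)².
Expand and rearrange: p² - 23p + 120 = 0.
Solving gives p = 15 or p = 8.
Check each candidate in the original equation:
  p = 15: √(36) = 6, while -p + 9 = -6 — extraneous.
  p = 8: √(1) = 1, while -p + 9 = 1 — valid.

p = 8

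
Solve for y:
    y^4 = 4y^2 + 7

y = -2.3058 or y = 2.3058

Let u = y^2. The equation becomes u^2 - 4u - 7 = 0.
By the quadratic formula, u = 2 + sqrt(11) or u = 2 - sqrt(11).
y^2 = 2 + sqrt(11) gives y = +/-sqrt(2 + sqrt(11)) ~= +/-2.3058.
y^2 = 2 - sqrt(11) < 0 has no real solution.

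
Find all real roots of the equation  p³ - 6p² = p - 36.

p = -2.1623 or p = 4 or p = 4.1623

Rearrange: p³ - 6p² - p + 36 = 0.
Possible rational roots are divisors of 36. Testing p = 4 gives 0, so (p - 4) is a factor.
Divide: p³ - 6p² - p + 36 = (p - 4)(p² - 2p - 9).
Apply the quadratic formula to p² - 2p - 9 = 0: p = (2 ± √40)/2, i.e. p ≈ 4.1623 or p ≈ -2.1623.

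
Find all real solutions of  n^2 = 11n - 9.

Rearrange to standard form: n^2 - 11n + 9 = 0.
Discriminant: (-11)^2 - 4*1*9 = 85.
Quadratic formula: n = (11 +/- sqrt(85)) / 2.
So n = sqrt(85)/2 + 11/2 ~= 10.1098 or n = 11/2 - sqrt(85)/2 ~= 0.8902.

n = 0.8902 or n = 10.1098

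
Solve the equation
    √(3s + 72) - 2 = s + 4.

s = 3

Isolate the radical: √(3s + 72) = s + 6.
Square both sides: 3s + 72 = (s + 6)².
Expand and rearrange: s² + 9s - 36 = 0.
Solving gives s = 3 or s = -12.
Check each candidate in the original equation:
  s = 3: √(81) = 9, while s + 6 = 9 — valid.
  s = -12: √(36) = 6, while s + 6 = -6 — extraneous.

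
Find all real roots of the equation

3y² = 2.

Rearrange to standard form: 3y² - 2 = 0.
Discriminant: (0)² − 4·3·(-2) = 24.
Quadratic formula: y = (0 ± √24) / 6.
So y = √(6)/3 ≈ 0.8165 or y = -√(6)/3 ≈ -0.8165.

y = -0.8165 or y = 0.8165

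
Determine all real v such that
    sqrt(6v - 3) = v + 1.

Square both sides: 6v - 3 = (v + 1)^2.
Expand and rearrange: v^2 - 4v + 4 = 0.
This gives the repeated root v = 2.
Check in the original equation:
  v = 2: sqrt(9) = 3, while v + 1 = 3 — valid.

v = 2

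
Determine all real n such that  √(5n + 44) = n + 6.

Square both sides: 5n + 44 = (n + 6)².
Expand and rearrange: n² + 7n - 8 = 0.
Solving gives n = 1 or n = -8.
Check each candidate in the original equation:
  n = 1: √(49) = 7, while n + 6 = 7 — valid.
  n = -8: √(4) = 2, while n + 6 = -2 — extraneous.

n = 1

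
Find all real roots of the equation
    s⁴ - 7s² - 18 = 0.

s = -3 or s = 3

Let u = s². The equation becomes u² - 7u - 18 = 0.
Factor: (u + 2)(u - 9) = 0, so u = -2 or u = 9.
s² = -2 < 0 has no real solution.
s² = 9 gives s = ±3.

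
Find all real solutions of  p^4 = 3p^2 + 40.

Let u = p^2. The equation becomes u^2 - 3u - 40 = 0.
Factor: (u + 5)(u - 8) = 0, so u = -5 or u = 8.
p^2 = -5 < 0 has no real solution.
p^2 = 8 gives p = +/-2*sqrt(2) ~= +/-2.8284.

p = -2.8284 or p = 2.8284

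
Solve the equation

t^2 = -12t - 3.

Rearrange to standard form: t^2 + 12t + 3 = 0.
Discriminant: (12)^2 - 4*1*3 = 132.
Quadratic formula: t = (-12 +/- sqrt(132)) / 2.
So t = -6 + sqrt(33) ~= -0.2554 or t = -6 - sqrt(33) ~= -11.7446.

t = -11.7446 or t = -0.2554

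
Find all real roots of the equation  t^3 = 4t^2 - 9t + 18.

t = 3

Rearrange: t^3 - 4t^2 + 9t - 18 = 0.
Possible rational roots are divisors of -18. Testing t = 3 gives 0, so (t - 3) is a factor.
Divide: t^3 - 4t^2 + 9t - 18 = (t - 3)(t^2 - t + 6).
The quadratic t^2 - t + 6 has discriminant -23 < 0, so no further real roots.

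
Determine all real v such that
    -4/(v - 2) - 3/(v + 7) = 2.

Multiply both sides by (v - 2)(v + 7):
-4(v + 7) - 3(v - 2) = 2(v - 2)(v + 7).
Expand and collect terms: 2v² + 17v - 6 = 0.
By the quadratic formula, v = (-17 ± √337) / 4, so v ≈ 0.3394 or v ≈ -8.8394.
Neither value makes a denominator zero (v ≠ 2, v ≠ -7), so both are valid.

v = -8.8394 or v = 0.3394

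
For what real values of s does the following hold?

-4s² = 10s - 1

Rearrange to standard form: -4s² - 10s + 1 = 0.
Discriminant: (-10)² − 4·(-4)·1 = 116.
Quadratic formula: s = (10 ± √116) / (-8).
So s = -√(29)/4 - 5/4 ≈ -2.5963 or s = -5/4 + √(29)/4 ≈ 0.0963.

s = -2.5963 or s = 0.0963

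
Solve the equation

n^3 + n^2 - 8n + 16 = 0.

n = -4

Possible rational roots are divisors of 16. Testing n = -4 gives 0, so (n + 4) is a factor.
Divide: n^3 + n^2 - 8n + 16 = (n + 4)(n^2 - 3n + 4).
The quadratic n^2 - 3n + 4 has discriminant -7 < 0, so no further real roots.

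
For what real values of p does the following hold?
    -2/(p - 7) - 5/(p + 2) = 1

Multiply both sides by (p - 7)(p + 2):
-2(p + 2) - 5(p - 7) = (p - 7)(p + 2).
Expand and collect terms: p^2 + 2p - 45 = 0.
By the quadratic formula, p = (-2 +/- sqrt(184)) / 2, so p ~= 5.7823 or p ~= -7.7823.
Neither value makes a denominator zero (p != 7, p != -2), so both are valid.

p = -7.7823 or p = 5.7823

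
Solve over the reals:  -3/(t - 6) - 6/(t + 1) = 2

t = -4.5 or t = 5

Multiply both sides by (t - 6)(t + 1):
-3(t + 1) - 6(t - 6) = 2(t - 6)(t + 1).
Expand and collect terms: 2t² - t - 45 = 0.
Factor or apply the quadratic formula: t = 5 or t = -4.5.
Neither value makes a denominator zero (t ≠ 6, t ≠ -1), so both are valid.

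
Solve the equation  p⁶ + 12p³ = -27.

Let u = p³. The equation becomes u² + 12u + 27 = 0.
Factor: (u + 9)(u + 3) = 0, so u = -9 or u = -3.
p³ = -9 gives p = -∛(9) ≈ -2.0801.
p³ = -3 gives p = -∛(3) ≈ -1.4422.

p = -2.0801 or p = -1.4422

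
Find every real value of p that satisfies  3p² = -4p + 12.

Rearrange to standard form: 3p² + 4p - 12 = 0.
Discriminant: (4)² − 4·3·(-12) = 160.
Quadratic formula: p = (-4 ± √160) / 6.
So p = -2/3 + 2·√(10)/3 ≈ 1.4415 or p = -2·√(10)/3 - 2/3 ≈ -2.7749.

p = -2.7749 or p = 1.4415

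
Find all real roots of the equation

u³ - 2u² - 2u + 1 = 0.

Possible rational roots are divisors of 1. Testing u = -1 gives 0, so (u + 1) is a factor.
Divide: u³ - 2u² - 2u + 1 = (u + 1)(u² - 3u + 1).
Apply the quadratic formula to u² - 3u + 1 = 0: u = (3 ± √5)/2, i.e. u ≈ 2.618 or u ≈ 0.382.

u = -1 or u = 0.382 or u = 2.618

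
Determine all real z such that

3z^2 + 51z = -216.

Bring every term to one side: 3z^2 + 51z + 216 = 0.
Factor: 3(z + 8)(z + 9) = 0.
So z = -8 or z = -9.

z = -9 or z = -8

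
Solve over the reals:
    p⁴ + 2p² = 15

p = -1.7321 or p = 1.7321

Let u = p². The equation becomes u² + 2u - 15 = 0.
Factor: (u - 3)(u + 5) = 0, so u = 3 or u = -5.
p² = 3 gives p = ±√(3) ≈ ±1.7321.
p² = -5 < 0 has no real solution.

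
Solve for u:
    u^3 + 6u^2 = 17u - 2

Rearrange: u^3 + 6u^2 - 17u + 2 = 0.
Possible rational roots are divisors of 2. Testing u = 2 gives 0, so (u - 2) is a factor.
Divide: u^3 + 6u^2 - 17u + 2 = (u - 2)(u^2 + 8u - 1).
Apply the quadratic formula to u^2 + 8u - 1 = 0: u = (-8 +/- sqrt(68))/2, i.e. u ~= 0.1231 or u ~= -8.1231.

u = -8.1231 or u = 0.1231 or u = 2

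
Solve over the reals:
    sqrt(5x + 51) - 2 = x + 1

x = 6

Isolate the radical: sqrt(5x + 51) = x + 3.
Square both sides: 5x + 51 = (x + 3)^2.
Expand and rearrange: x^2 + x - 42 = 0.
Solving gives x = 6 or x = -7.
Check each candidate in the original equation:
  x = 6: sqrt(81) = 9, while x + 3 = 9 — valid.
  x = -7: sqrt(16) = 4, while x + 3 = -4 — extraneous.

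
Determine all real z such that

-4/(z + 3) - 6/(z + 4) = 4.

z = -6.1861 or z = -3.3139

Multiply both sides by (z + 3)(z + 4):
-4(z + 4) - 6(z + 3) = 4(z + 3)(z + 4).
Expand and collect terms: 4z^2 + 38z + 82 = 0.
By the quadratic formula, z = (-38 +/- sqrt(132)) / 8, so z ~= -3.3139 or z ~= -6.1861.
Neither value makes a denominator zero (z != -3, z != -4), so both are valid.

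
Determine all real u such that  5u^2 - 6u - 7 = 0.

Discriminant: (-6)^2 - 4*5*(-7) = 176.
Quadratic formula: u = (6 +/- sqrt(176)) / 10.
So u = 3/5 + 2*sqrt(11)/5 ~= 1.9266 or u = 3/5 - 2*sqrt(11)/5 ~= -0.7266.

u = -0.7266 or u = 1.9266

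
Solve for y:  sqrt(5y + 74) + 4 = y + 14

y = -2

Isolate the radical: sqrt(5y + 74) = y + 10.
Square both sides: 5y + 74 = (y + 10)^2.
Expand and rearrange: y^2 + 15y + 26 = 0.
Solving gives y = -2 or y = -13.
Check each candidate in the original equation:
  y = -2: sqrt(64) = 8, while y + 10 = 8 — valid.
  y = -13: sqrt(9) = 3, while y + 10 = -3 — extraneous.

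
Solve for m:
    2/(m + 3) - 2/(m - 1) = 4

Multiply both sides by (m + 3)(m - 1):
2(m - 1) - 2(m + 3) = 4(m + 3)(m - 1).
Expand and collect terms: 4m² + 8m - 4 = 0.
By the quadratic formula, m = (-8 ± √128) / 8, so m ≈ 0.4142 or m ≈ -2.4142.
Neither value makes a denominator zero (m ≠ -3, m ≠ 1), so both are valid.

m = -2.4142 or m = 0.4142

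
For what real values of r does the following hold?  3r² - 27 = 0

Factor: 3(r + 3)(r - 3) = 0.
So r = -3 or r = 3.

r = -3 or r = 3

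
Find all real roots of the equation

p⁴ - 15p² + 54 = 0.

Let u = p². The equation becomes u² - 15u + 54 = 0.
Factor: (u - 9)(u - 6) = 0, so u = 9 or u = 6.
p² = 9 gives p = ±3.
p² = 6 gives p = ±√(6) ≈ ±2.4495.

p = -3 or p = -2.4495 or p = 2.4495 or p = 3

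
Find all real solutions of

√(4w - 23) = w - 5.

w = 6 or w = 8

Square both sides: 4w - 23 = (w - 5)².
Expand and rearrange: w² - 14w + 48 = 0.
Solving gives w = 8 or w = 6.
Check each candidate in the original equation:
  w = 8: √(9) = 3, while w - 5 = 3 — valid.
  w = 6: √(1) = 1, while w - 5 = 1 — valid.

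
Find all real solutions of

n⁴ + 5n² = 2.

n = -0.6101 or n = 0.6101

Let u = n². The equation becomes u² + 5u - 2 = 0.
By the quadratic formula, u = -5/2 + √(33)/2 or u = -√(33)/2 - 5/2.
n² = -5/2 + √(33)/2 gives n = ±√(-5/2 + √(33)/2) ≈ ±0.6101.
n² = -√(33)/2 - 5/2 < 0 has no real solution.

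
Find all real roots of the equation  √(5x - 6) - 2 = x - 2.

x = 2 or x = 3

Isolate the radical: √(5x - 6) = x.
Square both sides: 5x - 6 = (x)².
Expand and rearrange: x² - 5x + 6 = 0.
Solving gives x = 3 or x = 2.
Check each candidate in the original equation:
  x = 3: √(9) = 3, while x = 3 — valid.
  x = 2: √(4) = 2, while x = 2 — valid.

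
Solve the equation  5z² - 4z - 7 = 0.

z = -0.849 or z = 1.649

Discriminant: (-4)² − 4·5·(-7) = 156.
Quadratic formula: z = (4 ± √156) / 10.
So z = 2/5 + √(39)/5 ≈ 1.649 or z = 2/5 - √(39)/5 ≈ -0.849.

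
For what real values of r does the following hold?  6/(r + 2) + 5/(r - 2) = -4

r = -3.903 or r = 1.153

Multiply both sides by (r + 2)(r - 2):
6(r - 2) + 5(r + 2) = -4(r + 2)(r - 2).
Expand and collect terms: -4r² - 11r + 18 = 0.
By the quadratic formula, r = (11 ± √409) / -8, so r ≈ -3.903 or r ≈ 1.153.
Neither value makes a denominator zero (r ≠ -2, r ≠ 2), so both are valid.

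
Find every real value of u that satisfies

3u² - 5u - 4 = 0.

u = -0.5907 or u = 2.2573

Discriminant: (-5)² − 4·3·(-4) = 73.
Quadratic formula: u = (5 ± √73) / 6.
So u = 5/6 + √(73)/6 ≈ 2.2573 or u = 5/6 - √(73)/6 ≈ -0.5907.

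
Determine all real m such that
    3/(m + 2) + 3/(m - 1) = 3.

Multiply both sides by (m + 2)(m - 1):
3(m - 1) + 3(m + 2) = 3(m + 2)(m - 1).
Expand and collect terms: 3m² - 3m - 9 = 0.
By the quadratic formula, m = (3 ± √117) / 6, so m ≈ 2.3028 or m ≈ -1.3028.
Neither value makes a denominator zero (m ≠ -2, m ≠ 1), so both are valid.

m = -1.3028 or m = 2.3028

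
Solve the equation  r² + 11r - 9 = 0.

Discriminant: (11)² − 4·1·(-9) = 157.
Quadratic formula: r = (-11 ± √157) / 2.
So r = -11/2 + √(157)/2 ≈ 0.765 or r = -√(157)/2 - 11/2 ≈ -11.765.

r = -11.765 or r = 0.765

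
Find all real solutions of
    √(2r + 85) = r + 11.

Square both sides: 2r + 85 = (r + 11)².
Expand and rearrange: r² + 20r + 36 = 0.
Solving gives r = -2 or r = -18.
Check each candidate in the original equation:
  r = -2: √(81) = 9, while r + 11 = 9 — valid.
  r = -18: √(49) = 7, while r + 11 = -7 — extraneous.

r = -2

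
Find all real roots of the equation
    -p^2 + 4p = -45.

Bring every term to one side: -p^2 + 4p + 45 = 0.
Factor: -1(p - 9)(p + 5) = 0.
So p = 9 or p = -5.

p = -5 or p = 9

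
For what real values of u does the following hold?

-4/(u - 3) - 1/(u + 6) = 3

u = -6.3885 or u = 1.7218

Multiply both sides by (u - 3)(u + 6):
-4(u + 6) - (u - 3) = 3(u - 3)(u + 6).
Expand and collect terms: 3u^2 + 14u - 33 = 0.
By the quadratic formula, u = (-14 +/- sqrt(592)) / 6, so u ~= 1.7218 or u ~= -6.3885.
Neither value makes a denominator zero (u != 3, u != -6), so both are valid.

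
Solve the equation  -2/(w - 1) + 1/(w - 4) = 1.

Multiply both sides by (w - 1)(w - 4):
-2(w - 4) + (w - 1) = (w - 1)(w - 4).
Expand and collect terms: w² - 4w - 3 = 0.
By the quadratic formula, w = (4 ± √28) / 2, so w ≈ 4.6458 or w ≈ -0.6458.
Neither value makes a denominator zero (w ≠ 1, w ≠ 4), so both are valid.

w = -0.6458 or w = 4.6458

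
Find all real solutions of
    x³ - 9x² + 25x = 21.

Rearrange: x³ - 9x² + 25x - 21 = 0.
Possible rational roots are divisors of -21. Testing x = 3 gives 0, so (x - 3) is a factor.
Divide: x³ - 9x² + 25x - 21 = (x - 3)(x² - 6x + 7).
Apply the quadratic formula to x² - 6x + 7 = 0: x = (6 ± √8)/2, i.e. x ≈ 4.4142 or x ≈ 1.5858.

x = 1.5858 or x = 3 or x = 4.4142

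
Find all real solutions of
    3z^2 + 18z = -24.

z = -4 or z = -2

Bring every term to one side: 3z^2 + 18z + 24 = 0.
Factor: 3(z + 4)(z + 2) = 0.
So z = -4 or z = -2.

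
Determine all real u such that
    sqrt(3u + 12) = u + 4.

u = -4 or u = -1

Square both sides: 3u + 12 = (u + 4)^2.
Expand and rearrange: u^2 + 5u + 4 = 0.
Solving gives u = -1 or u = -4.
Check each candidate in the original equation:
  u = -1: sqrt(9) = 3, while u + 4 = 3 — valid.
  u = -4: sqrt(0) = 0, while u + 4 = 0 — valid.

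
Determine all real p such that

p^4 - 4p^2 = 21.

Let u = p^2. The equation becomes u^2 - 4u - 21 = 0.
Factor: (u - 7)(u + 3) = 0, so u = 7 or u = -3.
p^2 = 7 gives p = +/-sqrt(7) ~= +/-2.6458.
p^2 = -3 < 0 has no real solution.

p = -2.6458 or p = 2.6458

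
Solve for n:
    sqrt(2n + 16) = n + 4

n = 0

Square both sides: 2n + 16 = (n + 4)^2.
Expand and rearrange: n^2 + 6n = 0.
Solving gives n = 0 or n = -6.
Check each candidate in the original equation:
  n = 0: sqrt(16) = 4, while n + 4 = 4 — valid.
  n = -6: sqrt(4) = 2, while n + 4 = -2 — extraneous.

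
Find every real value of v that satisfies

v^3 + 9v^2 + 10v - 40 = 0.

v = -6.5311 or v = -4 or v = 1.5311

Possible rational roots are divisors of -40. Testing v = -4 gives 0, so (v + 4) is a factor.
Divide: v^3 + 9v^2 + 10v - 40 = (v + 4)(v^2 + 5v - 10).
Apply the quadratic formula to v^2 + 5v - 10 = 0: v = (-5 +/- sqrt(65))/2, i.e. v ~= 1.5311 or v ~= -6.5311.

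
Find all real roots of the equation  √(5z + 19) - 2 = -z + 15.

z = 9

Isolate the radical: √(5z + 19) = -z + 17.
Square both sides: 5z + 19 = (-z + 17)².
Expand and rearrange: z² - 39z + 270 = 0.
Solving gives z = 30 or z = 9.
Check each candidate in the original equation:
  z = 30: √(169) = 13, while -z + 17 = -13 — extraneous.
  z = 9: √(64) = 8, while -z + 17 = 8 — valid.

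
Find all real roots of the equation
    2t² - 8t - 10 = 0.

t = -1 or t = 5

Factor: 2(t + 1)(t - 5) = 0.
So t = -1 or t = 5.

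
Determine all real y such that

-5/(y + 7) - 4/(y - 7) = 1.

y = -13.2321 or y = 4.2321

Multiply both sides by (y + 7)(y - 7):
-5(y - 7) - 4(y + 7) = (y + 7)(y - 7).
Expand and collect terms: y^2 + 9y - 56 = 0.
By the quadratic formula, y = (-9 +/- sqrt(305)) / 2, so y ~= 4.2321 or y ~= -13.2321.
Neither value makes a denominator zero (y != -7, y != 7), so both are valid.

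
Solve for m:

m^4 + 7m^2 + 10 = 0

Let u = m^2. The equation becomes u^2 + 7u + 10 = 0.
Factor: (u + 5)(u + 2) = 0, so u = -5 or u = -2.
m^2 = -5 < 0 has no real solution.
m^2 = -2 < 0 has no real solution.

No real solutions.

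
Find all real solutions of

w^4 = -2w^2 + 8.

Let u = w^2. The equation becomes u^2 + 2u - 8 = 0.
Factor: (u + 4)(u - 2) = 0, so u = -4 or u = 2.
w^2 = -4 < 0 has no real solution.
w^2 = 2 gives w = +/-sqrt(2) ~= +/-1.4142.

w = -1.4142 or w = 1.4142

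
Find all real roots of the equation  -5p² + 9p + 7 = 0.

p = -0.5866 or p = 2.3866

Discriminant: (9)² − 4·(-5)·7 = 221.
Quadratic formula: p = (-9 ± √221) / (-10).
So p = 9/10 - √(221)/10 ≈ -0.5866 or p = 9/10 + √(221)/10 ≈ 2.3866.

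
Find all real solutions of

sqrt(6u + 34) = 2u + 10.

u = -3

Square both sides: 6u + 34 = (2u + 10)^2.
Expand and rearrange: 4u^2 + 34u + 66 = 0.
Solving gives u = -3 or u = -5.5.
Check each candidate in the original equation:
  u = -3: sqrt(16) = 4, while 2u + 10 = 4 — valid.
  u = -5.5: sqrt(1) = 1, while 2u + 10 = -1 — extraneous.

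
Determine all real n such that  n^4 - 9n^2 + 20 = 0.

n = -2.2361 or n = -2 or n = 2 or n = 2.2361

Let u = n^2. The equation becomes u^2 - 9u + 20 = 0.
Factor: (u - 5)(u - 4) = 0, so u = 5 or u = 4.
n^2 = 5 gives n = +/-sqrt(5) ~= +/-2.2361.
n^2 = 4 gives n = +/-2.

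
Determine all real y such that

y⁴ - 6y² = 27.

Let u = y². The equation becomes u² - 6u - 27 = 0.
Factor: (u + 3)(u - 9) = 0, so u = -3 or u = 9.
y² = -3 < 0 has no real solution.
y² = 9 gives y = ±3.

y = -3 or y = 3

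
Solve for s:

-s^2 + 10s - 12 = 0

s = 1.3944 or s = 8.6056

Discriminant: (10)^2 - 4*(-1)*(-12) = 52.
Quadratic formula: s = (-10 +/- sqrt(52)) / (-2).
So s = 5 - sqrt(13) ~= 1.3944 or s = sqrt(13) + 5 ~= 8.6056.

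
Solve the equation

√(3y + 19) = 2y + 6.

y = -1

Square both sides: 3y + 19 = (2y + 6)².
Expand and rearrange: 4y² + 21y + 17 = 0.
Solving gives y = -1 or y = -4.25.
Check each candidate in the original equation:
  y = -1: √(16) = 4, while 2y + 6 = 4 — valid.
  y = -4.25: √(6.25) = 2.5, while 2y + 6 = -2.5 — extraneous.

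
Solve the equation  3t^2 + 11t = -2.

t = -3.4748 or t = -0.1919

Rearrange to standard form: 3t^2 + 11t + 2 = 0.
Discriminant: (11)^2 - 4*3*2 = 97.
Quadratic formula: t = (-11 +/- sqrt(97)) / 6.
So t = -11/6 + sqrt(97)/6 ~= -0.1919 or t = -11/6 - sqrt(97)/6 ~= -3.4748.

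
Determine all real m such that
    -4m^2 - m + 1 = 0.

Discriminant: (-1)^2 - 4*(-4)*1 = 17.
Quadratic formula: m = (1 +/- sqrt(17)) / (-8).
So m = -sqrt(17)/8 - 1/8 ~= -0.6404 or m = -1/8 + sqrt(17)/8 ~= 0.3904.

m = -0.6404 or m = 0.3904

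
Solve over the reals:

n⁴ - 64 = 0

n = -2.8284 or n = 2.8284

Let u = n². The equation becomes u² - 64 = 0.
Factor: (u + 8)(u - 8) = 0, so u = -8 or u = 8.
n² = -8 < 0 has no real solution.
n² = 8 gives n = ±2·√(2) ≈ ±2.8284.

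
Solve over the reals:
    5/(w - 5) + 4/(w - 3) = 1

w = 3.783 or w = 13.217

Multiply both sides by (w - 5)(w - 3):
5(w - 3) + 4(w - 5) = (w - 5)(w - 3).
Expand and collect terms: w^2 - 17w + 50 = 0.
By the quadratic formula, w = (17 +/- sqrt(89)) / 2, so w ~= 13.217 or w ~= 3.783.
Neither value makes a denominator zero (w != 5, w != 3), so both are valid.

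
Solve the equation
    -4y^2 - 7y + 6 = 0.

y = -2.3802 or y = 0.6302

Discriminant: (-7)^2 - 4*(-4)*6 = 145.
Quadratic formula: y = (7 +/- sqrt(145)) / (-8).
So y = -sqrt(145)/8 - 7/8 ~= -2.3802 or y = -7/8 + sqrt(145)/8 ~= 0.6302.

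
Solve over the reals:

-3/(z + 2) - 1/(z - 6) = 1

Multiply both sides by (z + 2)(z - 6):
-3(z - 6) - (z + 2) = (z + 2)(z - 6).
Expand and collect terms: z² - 28 = 0.
By the quadratic formula, z = (0 ± √112) / 2, so z ≈ 5.2915 or z ≈ -5.2915.
Neither value makes a denominator zero (z ≠ -2, z ≠ 6), so both are valid.

z = -5.2915 or z = 5.2915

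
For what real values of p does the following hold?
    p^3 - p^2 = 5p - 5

p = -2.2361 or p = 1 or p = 2.2361

Rearrange: p^3 - p^2 - 5p + 5 = 0.
Possible rational roots are divisors of 5. Testing p = 1 gives 0, so (p - 1) is a factor.
Divide: p^3 - p^2 - 5p + 5 = (p - 1)(p^2 - 5).
Apply the quadratic formula to p^2 - 5 = 0: p = (0 +/- sqrt(20))/2, i.e. p ~= 2.2361 or p ~= -2.2361.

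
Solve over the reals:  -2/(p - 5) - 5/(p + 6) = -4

Multiply both sides by (p - 5)(p + 6):
-2(p + 6) - 5(p - 5) = -4(p - 5)(p + 6).
Expand and collect terms: -4p² + 3p + 107 = 0.
By the quadratic formula, p = (-3 ± √1721) / -8, so p ≈ -4.8106 or p ≈ 5.5606.
Neither value makes a denominator zero (p ≠ 5, p ≠ -6), so both are valid.

p = -4.8106 or p = 5.5606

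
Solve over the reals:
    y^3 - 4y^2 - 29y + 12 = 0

Possible rational roots are divisors of 12. Testing y = -4 gives 0, so (y + 4) is a factor.
Divide: y^3 - 4y^2 - 29y + 12 = (y + 4)(y^2 - 8y + 3).
Apply the quadratic formula to y^2 - 8y + 3 = 0: y = (8 +/- sqrt(52))/2, i.e. y ~= 7.6056 or y ~= 0.3944.

y = -4 or y = 0.3944 or y = 7.6056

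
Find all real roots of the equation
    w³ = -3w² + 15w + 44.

Rearrange: w³ + 3w² - 15w - 44 = 0.
Possible rational roots are divisors of -44. Testing w = -4 gives 0, so (w + 4) is a factor.
Divide: w³ + 3w² - 15w - 44 = (w + 4)(w² - w - 11).
Apply the quadratic formula to w² - w - 11 = 0: w = (1 ± √45)/2, i.e. w ≈ 3.8541 or w ≈ -2.8541.

w = -4 or w = -2.8541 or w = 3.8541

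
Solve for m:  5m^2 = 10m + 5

m = -0.4142 or m = 2.4142

Rearrange to standard form: 5m^2 - 10m - 5 = 0.
Discriminant: (-10)^2 - 4*5*(-5) = 200.
Quadratic formula: m = (10 +/- sqrt(200)) / 10.
So m = 1 + sqrt(2) ~= 2.4142 or m = 1 - sqrt(2) ~= -0.4142.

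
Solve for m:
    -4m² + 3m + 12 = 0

m = -1.3972 or m = 2.1472

Discriminant: (3)² − 4·(-4)·12 = 201.
Quadratic formula: m = (-3 ± √201) / (-8).
So m = 3/8 - √(201)/8 ≈ -1.3972 or m = 3/8 + √(201)/8 ≈ 2.1472.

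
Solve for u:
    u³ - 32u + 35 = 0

u = -6.1401 or u = 1.1401 or u = 5

Possible rational roots are divisors of 35. Testing u = 5 gives 0, so (u - 5) is a factor.
Divide: u³ - 32u + 35 = (u - 5)(u² + 5u - 7).
Apply the quadratic formula to u² + 5u - 7 = 0: u = (-5 ± √53)/2, i.e. u ≈ 1.1401 or u ≈ -6.1401.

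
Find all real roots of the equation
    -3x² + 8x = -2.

Rearrange to standard form: -3x² + 8x + 2 = 0.
Discriminant: (8)² − 4·(-3)·2 = 88.
Quadratic formula: x = (-8 ± √88) / (-6).
So x = 4/3 - √(22)/3 ≈ -0.2301 or x = 4/3 + √(22)/3 ≈ 2.8968.

x = -0.2301 or x = 2.8968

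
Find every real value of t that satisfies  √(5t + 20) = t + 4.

Square both sides: 5t + 20 = (t + 4)².
Expand and rearrange: t² + 3t - 4 = 0.
Solving gives t = 1 or t = -4.
Check each candidate in the original equation:
  t = 1: √(25) = 5, while t + 4 = 5 — valid.
  t = -4: √(0) = 0, while t + 4 = 0 — valid.

t = -4 or t = 1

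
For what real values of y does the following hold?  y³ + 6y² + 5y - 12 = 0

y = -4 or y = -3 or y = 1

Possible rational roots are divisors of -12. Testing y = -3 gives 0, so (y + 3) is a factor.
Divide: y³ + 6y² + 5y - 12 = (y + 3)(y² + 3y - 4).
Factor the quadratic: y = 1 or y = -4.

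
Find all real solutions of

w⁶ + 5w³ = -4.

Let u = w³. The equation becomes u² + 5u + 4 = 0.
Factor: (u + 4)(u + 1) = 0, so u = -4 or u = -1.
w³ = -4 gives w = -∛(4) ≈ -1.5874.
w³ = -1 gives w = -1.

w = -1.5874 or w = -1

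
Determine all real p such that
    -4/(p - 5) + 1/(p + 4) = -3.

Multiply both sides by (p - 5)(p + 4):
-4(p + 4) + (p - 5) = -3(p - 5)(p + 4).
Expand and collect terms: -3p^2 + 6p + 81 = 0.
By the quadratic formula, p = (-6 +/- sqrt(1008)) / -6, so p ~= -4.2915 or p ~= 6.2915.
Neither value makes a denominator zero (p != 5, p != -4), so both are valid.

p = -4.2915 or p = 6.2915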